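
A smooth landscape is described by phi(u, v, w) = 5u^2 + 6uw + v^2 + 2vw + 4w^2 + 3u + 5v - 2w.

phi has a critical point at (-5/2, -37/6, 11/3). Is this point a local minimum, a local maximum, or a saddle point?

local minimum

The Hessian is constant: H = [[10, 0, 6], [0, 2, 2], [6, 2, 8]].
Leading principal minors: Δ₁ = 10, Δ₂ = 20, Δ₃ = 48.
All leading minors are positive, so H is positive definite: a local minimum.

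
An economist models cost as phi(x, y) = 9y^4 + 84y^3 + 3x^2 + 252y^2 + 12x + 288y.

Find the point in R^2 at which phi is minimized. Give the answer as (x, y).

(-2, -4)

phi(x,y) separates as P(x) + Q(y), so its minimum is min P + min Q.
P'(x) = 6x + 12 vanishes at x ∈ {-2}; Q'(y) = 36(y + 1)(y + 2)(y + 4) vanishes at y ∈ {-4, -2, -1}.
Local minima of P (where P''>0): P(-2)=-12. Local minima of Q: Q(-4)=-192, Q(-1)=-111.
So the global minimum of phi is P(-2) + Q(-4) = -12 − 192 = -204, attained at (-2, -4).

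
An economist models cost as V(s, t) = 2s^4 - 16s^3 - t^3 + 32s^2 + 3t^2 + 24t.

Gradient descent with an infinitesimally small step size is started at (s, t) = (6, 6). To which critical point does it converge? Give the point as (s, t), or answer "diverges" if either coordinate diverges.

V is separable, so gradient descent decouples: s follows -∂V/∂s, t follows -∂V/∂t.
∂V/∂s = 8s(s - 4)(s - 2); at s=6 this is 384, so s decreases.
∂V/∂t = -3(t - 4)(t + 2); at t=6 this is -48, so t increases.
The t-coordinate has no critical point in that direction and runs off to infinity.

diverges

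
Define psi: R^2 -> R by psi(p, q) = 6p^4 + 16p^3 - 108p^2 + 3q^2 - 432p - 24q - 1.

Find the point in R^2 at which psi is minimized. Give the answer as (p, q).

psi(p,q) separates as A(p) + B(q) − 1, so its minimum is min A + min B − 1.
A'(p) = 24(p - 3)(p + 2)(p + 3) vanishes at p ∈ {-3, -2, 3}; B'(q) = 6q - 24 vanishes at q ∈ {4}.
Local minima of A (where A''>0): A(-3)=378, A(3)=-1350. Local minima of B: B(4)=-48.
So the global minimum of psi is A(3) + B(4) − 1 = -1350 − 48 − 1 = -1399, attained at (3, 4).

(3, 4)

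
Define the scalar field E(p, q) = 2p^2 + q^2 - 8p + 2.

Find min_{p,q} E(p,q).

-6

E(p,q) separates as A(p) + B(q) + 2, so its minimum is min A + min B + 2.
A'(p) = 4p - 8 vanishes at p ∈ {2}; B'(q) = 2q vanishes at q ∈ {0}.
Local minima of A (where A''>0): A(2)=-8. Local minima of B: B(0)=0.
So the global minimum of E is A(2) + B(0) + 2 = -8 + 0 + 2 = -6, attained at (2, 0).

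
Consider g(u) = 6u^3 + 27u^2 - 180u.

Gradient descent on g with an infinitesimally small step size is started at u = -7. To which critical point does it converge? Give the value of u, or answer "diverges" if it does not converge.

g'(u) = 18(u - 2)(u + 5), so g'(-7) = 324.
Gradient descent moves in the -g' direction, i.e. u is decreasing.
There is no critical point below u=-7, and g' keeps the same sign, so the iterate runs off to −∞.

diverges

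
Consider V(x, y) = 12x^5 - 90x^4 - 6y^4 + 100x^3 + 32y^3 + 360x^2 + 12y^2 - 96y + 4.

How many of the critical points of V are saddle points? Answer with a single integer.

V separates as a function of x plus a function of y, so ∇V=0 decouples.
∂V/∂x = 60x(x - 4)(x - 3)(x + 1) = 0 at x ∈ {-1, 0, 3, 4}; ∂V/∂y = -24(y - 4)(y - 1)(y + 1) = 0 at y ∈ {-1, 1, 4}.
The Hessian is diagonal: diag(V_xx, V_yy). Second derivatives: V_xx(-1)=-1200, V_xx(0)=720, V_xx(3)=-720, V_xx(4)=1200; V_yy(-1)=-240, V_yy(1)=144, V_yy(4)=-360.
Saddle points occur where the two diagonal entries have opposite signs: (-1, 1), (0, -1), (0, 4), (3, 1), (4, -1), (4, 4). Count: 6.

6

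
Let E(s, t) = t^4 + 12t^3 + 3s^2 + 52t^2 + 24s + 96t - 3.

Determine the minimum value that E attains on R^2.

-115

E(s,t) separates as P(s) + Q(t) − 3, so its minimum is min P + min Q − 3.
P'(s) = 6s + 24 vanishes at s ∈ {-4}; Q'(t) = 4(t + 2)(t + 3)(t + 4) vanishes at t ∈ {-4, -3, -2}.
Local minima of P (where P''>0): P(-4)=-48. Local minima of Q: Q(-4)=-64, Q(-2)=-64.
So the global minimum of E is P(-4) + Q(-4) − 3 = -48 − 64 − 3 = -115, attained at (-4, -4).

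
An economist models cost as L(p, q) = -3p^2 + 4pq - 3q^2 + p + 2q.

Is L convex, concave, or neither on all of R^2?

concave

L is quadratic, so its Hessian is the constant matrix H = [[-6, 4], [4, -6]].
det(H) = 20, tr(H) = -12.
det(H) > 0 and tr(H) < 0, so H is negative definite everywhere: concave.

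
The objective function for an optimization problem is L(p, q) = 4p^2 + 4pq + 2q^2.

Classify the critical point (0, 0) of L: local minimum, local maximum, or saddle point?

local minimum

The Hessian of L is constant: H = [[8, 4], [4, 4]].
det(H) = 8·4 − 4² = 16.
det(H) > 0 and tr(H) = 12 > 0, so H is positive definite and the point is a local minimum.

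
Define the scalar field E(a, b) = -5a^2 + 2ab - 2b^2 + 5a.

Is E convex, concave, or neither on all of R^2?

concave

E is quadratic, so its Hessian is the constant matrix H = [[-10, 2], [2, -4]].
det(H) = 36, tr(H) = -14.
det(H) > 0 and tr(H) < 0, so H is negative definite everywhere: concave.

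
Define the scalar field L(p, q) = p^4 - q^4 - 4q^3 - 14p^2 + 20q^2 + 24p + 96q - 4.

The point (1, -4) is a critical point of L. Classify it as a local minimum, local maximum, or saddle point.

local maximum

The mixed partial ∂²L/∂p∂q is 0, so the Hessian at any point is diag(L_pp, L_qq) = diag(4(3p^2 - 7), 4(-3q^2 - 6q + 10)).
At (1, -4): H = diag(-16, -56).
Both eigenvalues are negative, so H is negative definite: a local maximum.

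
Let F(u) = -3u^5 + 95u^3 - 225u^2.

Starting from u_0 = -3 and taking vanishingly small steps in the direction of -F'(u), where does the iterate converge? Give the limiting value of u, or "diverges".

-5

F'(u) = -15u(u - 3)(u - 2)(u + 5), so F'(-3) = 2700.
Gradient descent moves in the -F' direction, i.e. u is decreasing.
The nearest critical point in that direction is u = -5, where F'' = 4200 > 0 (a local minimum). The iterate converges there.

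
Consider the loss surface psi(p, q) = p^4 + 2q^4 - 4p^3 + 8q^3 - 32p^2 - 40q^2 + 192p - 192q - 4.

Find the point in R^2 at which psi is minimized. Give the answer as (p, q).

(-4, 3)

psi(p,q) separates as A(p) + B(q) − 4, so its minimum is min A + min B − 4.
A'(p) = 4(p - 4)(p - 3)(p + 4) vanishes at p ∈ {-4, 3, 4}; B'(q) = 8(q - 3)(q + 2)(q + 4) vanishes at q ∈ {-4, -2, 3}.
Local minima of A (where A''>0): A(-4)=-768, A(4)=256. Local minima of B: B(-4)=128, B(3)=-558.
So the global minimum of psi is A(-4) + B(3) − 4 = -768 − 558 − 4 = -1330, attained at (-4, 3).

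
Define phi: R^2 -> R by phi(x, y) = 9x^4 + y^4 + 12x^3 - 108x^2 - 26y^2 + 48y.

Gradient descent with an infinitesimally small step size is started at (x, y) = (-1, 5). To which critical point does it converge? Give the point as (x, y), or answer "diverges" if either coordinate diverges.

(-3, 3)

phi is separable, so gradient descent decouples: x follows -∂phi/∂x, y follows -∂phi/∂y.
∂phi/∂x = 36x(x - 2)(x + 3); at x=-1 this is 216, so x decreases.
∂phi/∂y = 4(y - 3)(y - 1)(y + 4); at y=5 this is 288, so y decreases.
x converges to its nearest critical value -3 (a local min of the x-part); y converges to 3. The iterate converges to (-3, 3).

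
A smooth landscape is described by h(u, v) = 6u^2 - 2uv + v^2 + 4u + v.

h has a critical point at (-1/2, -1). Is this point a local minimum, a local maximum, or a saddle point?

The Hessian of h is constant: H = [[12, -2], [-2, 2]].
det(H) = 12·2 − (-2)² = 20.
det(H) > 0 and tr(H) = 14 > 0, so H is positive definite and the point is a local minimum.

local minimum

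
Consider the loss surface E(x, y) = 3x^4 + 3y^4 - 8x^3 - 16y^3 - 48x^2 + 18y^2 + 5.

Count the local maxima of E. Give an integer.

E separates as a function of x plus a function of y, so ∇E=0 decouples.
∂E/∂x = 12x(x - 4)(x + 2) = 0 at x ∈ {-2, 0, 4}; ∂E/∂y = 12y(y - 3)(y - 1) = 0 at y ∈ {0, 1, 3}.
The Hessian is diagonal: diag(E_xx, E_yy). Second derivatives: E_xx(-2)=144, E_xx(0)=-96, E_xx(4)=288; E_yy(0)=36, E_yy(1)=-24, E_yy(3)=72.
Local maxima occur where both diagonal entries negative: (0, 1). Count: 1.

1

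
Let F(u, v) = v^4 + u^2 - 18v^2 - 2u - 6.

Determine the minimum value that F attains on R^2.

-88

F(u,v) separates as P(u) + Q(v) − 6, so its minimum is min P + min Q − 6.
P'(u) = 2u - 2 vanishes at u ∈ {1}; Q'(v) = 4v(v - 3)(v + 3) vanishes at v ∈ {-3, 0, 3}.
Local minima of P (where P''>0): P(1)=-1. Local minima of Q: Q(-3)=-81, Q(3)=-81.
So the global minimum of F is P(1) + Q(-3) − 6 = -1 − 81 − 6 = -88, attained at (1, -3).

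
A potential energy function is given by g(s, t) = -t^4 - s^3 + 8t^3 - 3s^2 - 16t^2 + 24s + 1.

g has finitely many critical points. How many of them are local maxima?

2

g separates as a function of s plus a function of t, so ∇g=0 decouples.
∂g/∂s = -3(s - 2)(s + 4) = 0 at s ∈ {-4, 2}; ∂g/∂t = -4t(t - 4)(t - 2) = 0 at t ∈ {0, 2, 4}.
The Hessian is diagonal: diag(g_ss, g_tt). Second derivatives: g_ss(-4)=18, g_ss(2)=-18; g_tt(0)=-32, g_tt(2)=16, g_tt(4)=-32.
Local maxima occur where both diagonal entries negative: (2, 0), (2, 4). Count: 2.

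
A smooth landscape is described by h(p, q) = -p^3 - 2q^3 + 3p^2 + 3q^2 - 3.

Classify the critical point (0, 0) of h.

The mixed partial ∂²h/∂p∂q is 0, so the Hessian at any point is diag(h_pp, h_qq) = diag(6(-p + 1), 6(-2q + 1)).
At (0, 0): H = diag(6, 6).
Both eigenvalues are positive, so H is positive definite: a local minimum.

local minimum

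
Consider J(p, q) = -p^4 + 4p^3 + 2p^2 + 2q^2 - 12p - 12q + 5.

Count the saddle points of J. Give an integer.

2

J separates as a function of p plus a function of q, so ∇J=0 decouples.
∂J/∂p = -4(p - 3)(p - 1)(p + 1) = 0 at p ∈ {-1, 1, 3}; ∂J/∂q = 4(q - 3) = 0 at q ∈ {3}.
The Hessian is diagonal: diag(J_pp, J_qq). Second derivatives: J_pp(-1)=-32, J_pp(1)=16, J_pp(3)=-32; J_qq(3)=4.
Saddle points occur where the two diagonal entries have opposite signs: (-1, 3), (3, 3). Count: 2.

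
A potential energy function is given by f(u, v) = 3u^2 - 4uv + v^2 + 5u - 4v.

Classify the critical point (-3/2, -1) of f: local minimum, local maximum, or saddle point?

saddle point

The Hessian of f is constant: H = [[6, -4], [-4, 2]].
det(H) = 6·2 − (-4)² = -4.
Since det(H) < 0, H is indefinite and the critical point is a saddle point.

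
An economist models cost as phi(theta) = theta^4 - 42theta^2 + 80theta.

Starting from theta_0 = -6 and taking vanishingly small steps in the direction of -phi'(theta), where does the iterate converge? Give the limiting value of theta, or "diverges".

phi'(theta) = 4(theta - 4)(theta - 1)(theta + 5), so phi'(-6) = -280.
Gradient descent moves in the -phi' direction, i.e. theta is increasing.
The nearest critical point in that direction is theta = -5, where phi'' = 216 > 0 (a local minimum). The iterate converges there.

-5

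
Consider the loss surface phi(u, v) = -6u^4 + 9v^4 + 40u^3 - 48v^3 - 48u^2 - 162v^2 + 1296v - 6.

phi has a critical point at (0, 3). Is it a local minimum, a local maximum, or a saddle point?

The mixed partial ∂²phi/∂u∂v is 0, so the Hessian at any point is diag(phi_uu, phi_vv) = diag(24(-3u^2 + 10u - 4), 36(3v^2 - 8v - 9)).
At (0, 3): H = diag(-96, -216).
Both eigenvalues are negative, so H is negative definite: a local maximum.

local maximum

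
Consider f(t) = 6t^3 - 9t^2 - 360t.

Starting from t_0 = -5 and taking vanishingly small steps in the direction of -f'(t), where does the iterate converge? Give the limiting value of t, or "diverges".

f'(t) = 18(t - 5)(t + 4), so f'(-5) = 180.
Gradient descent moves in the -f' direction, i.e. t is decreasing.
There is no critical point below t=-5, and f' keeps the same sign, so the iterate runs off to −∞.

diverges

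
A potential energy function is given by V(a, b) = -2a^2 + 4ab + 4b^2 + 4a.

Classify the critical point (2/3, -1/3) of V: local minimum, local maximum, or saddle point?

saddle point

The Hessian of V is constant: H = [[-4, 4], [4, 8]].
det(H) = (-4)·8 − 4² = -48.
Since det(H) < 0, H is indefinite and the critical point is a saddle point.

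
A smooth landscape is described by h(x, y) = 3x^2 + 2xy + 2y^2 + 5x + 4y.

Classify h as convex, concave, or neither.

h is quadratic, so its Hessian is the constant matrix H = [[6, 2], [2, 4]].
det(H) = 20, tr(H) = 10.
det(H) > 0 and tr(H) > 0, so H is positive definite everywhere: convex.

convex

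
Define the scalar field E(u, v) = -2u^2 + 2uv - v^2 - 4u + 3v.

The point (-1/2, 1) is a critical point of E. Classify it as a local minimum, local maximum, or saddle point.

The Hessian of E is constant: H = [[-4, 2], [2, -2]].
det(H) = (-4)·(-2) − 2² = 4.
det(H) > 0 and tr(H) = -6 < 0, so H is negative definite and the point is a local maximum.

local maximum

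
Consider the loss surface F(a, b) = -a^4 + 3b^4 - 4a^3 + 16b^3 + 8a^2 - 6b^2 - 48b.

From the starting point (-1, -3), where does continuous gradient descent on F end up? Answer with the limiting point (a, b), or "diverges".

(0, -4)

F is separable, so gradient descent decouples: a follows -∂F/∂a, b follows -∂F/∂b.
∂F/∂a = -4a(a - 1)(a + 4); at a=-1 this is -24, so a increases.
∂F/∂b = 12(b - 1)(b + 1)(b + 4); at b=-3 this is 96, so b decreases.
a converges to its nearest critical value 0 (a local min of the a-part); b converges to -4. The iterate converges to (0, -4).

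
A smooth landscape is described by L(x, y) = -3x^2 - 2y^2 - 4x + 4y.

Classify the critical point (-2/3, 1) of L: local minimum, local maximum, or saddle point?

The Hessian of L is constant: H = [[-6, 0], [0, -4]].
det(H) = (-6)·(-4) − 0² = 24.
det(H) > 0 and tr(H) = -10 < 0, so H is negative definite and the point is a local maximum.

local maximum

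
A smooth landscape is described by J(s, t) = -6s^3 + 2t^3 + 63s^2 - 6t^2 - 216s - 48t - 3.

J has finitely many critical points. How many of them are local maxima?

1

J separates as a function of s plus a function of t, so ∇J=0 decouples.
∂J/∂s = -18(s - 4)(s - 3) = 0 at s ∈ {3, 4}; ∂J/∂t = 6(t - 4)(t + 2) = 0 at t ∈ {-2, 4}.
The Hessian is diagonal: diag(J_ss, J_tt). Second derivatives: J_ss(3)=18, J_ss(4)=-18; J_tt(-2)=-36, J_tt(4)=36.
Local maxima occur where both diagonal entries negative: (4, -2). Count: 1.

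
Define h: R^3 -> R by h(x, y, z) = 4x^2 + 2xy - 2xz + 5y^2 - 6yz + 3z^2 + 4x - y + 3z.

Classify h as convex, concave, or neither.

h is quadratic, so its Hessian is the constant matrix H = [[8, 2, -2], [2, 10, -6], [-2, -6, 6]].
Leading principal minors: 8, 76, 176.
All positive ⇒ H ≻ 0 ⇒ convex.

convex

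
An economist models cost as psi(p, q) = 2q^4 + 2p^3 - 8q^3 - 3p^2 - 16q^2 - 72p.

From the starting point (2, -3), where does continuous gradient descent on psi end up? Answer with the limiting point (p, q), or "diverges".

(4, -1)

psi is separable, so gradient descent decouples: p follows -∂psi/∂p, q follows -∂psi/∂q.
∂psi/∂p = 6(p - 4)(p + 3); at p=2 this is -60, so p increases.
∂psi/∂q = 8q(q - 4)(q + 1); at q=-3 this is -336, so q increases.
p converges to its nearest critical value 4 (a local min of the p-part); q converges to -1. The iterate converges to (4, -1).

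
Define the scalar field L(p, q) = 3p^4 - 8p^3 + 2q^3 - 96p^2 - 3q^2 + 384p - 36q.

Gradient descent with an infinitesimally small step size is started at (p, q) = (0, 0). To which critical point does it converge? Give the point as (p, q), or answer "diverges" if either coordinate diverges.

L is separable, so gradient descent decouples: p follows -∂L/∂p, q follows -∂L/∂q.
∂L/∂p = 12(p - 4)(p - 2)(p + 4); at p=0 this is 384, so p decreases.
∂L/∂q = 6(q - 3)(q + 2); at q=0 this is -36, so q increases.
p converges to its nearest critical value -4 (a local min of the p-part); q converges to 3. The iterate converges to (-4, 3).

(-4, 3)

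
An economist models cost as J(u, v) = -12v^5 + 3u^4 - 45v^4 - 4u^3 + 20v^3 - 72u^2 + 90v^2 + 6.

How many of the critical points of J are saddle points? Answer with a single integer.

6

J separates as a function of u plus a function of v, so ∇J=0 decouples.
∂J/∂u = 12u(u - 4)(u + 3) = 0 at u ∈ {-3, 0, 4}; ∂J/∂v = -60v(v - 1)(v + 1)(v + 3) = 0 at v ∈ {-3, -1, 0, 1}.
The Hessian is diagonal: diag(J_uu, J_vv). Second derivatives: J_uu(-3)=252, J_uu(0)=-144, J_uu(4)=336; J_vv(-3)=1440, J_vv(-1)=-240, J_vv(0)=180, J_vv(1)=-480.
Saddle points occur where the two diagonal entries have opposite signs: (-3, -1), (-3, 1), (0, -3), (0, 0), (4, -1), (4, 1). Count: 6.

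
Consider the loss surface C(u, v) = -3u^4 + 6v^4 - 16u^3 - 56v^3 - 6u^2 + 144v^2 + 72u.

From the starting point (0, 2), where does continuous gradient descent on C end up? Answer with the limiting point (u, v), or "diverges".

C is separable, so gradient descent decouples: u follows -∂C/∂u, v follows -∂C/∂v.
∂C/∂u = -12(u - 1)(u + 2)(u + 3); at u=0 this is 72, so u decreases.
∂C/∂v = 24v(v - 4)(v - 3); at v=2 this is 96, so v decreases.
u converges to its nearest critical value -2 (a local min of the u-part); v converges to 0. The iterate converges to (-2, 0).

(-2, 0)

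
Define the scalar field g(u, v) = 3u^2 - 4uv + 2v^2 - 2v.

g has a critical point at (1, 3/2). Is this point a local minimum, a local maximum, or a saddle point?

local minimum

The Hessian of g is constant: H = [[6, -4], [-4, 4]].
det(H) = 6·4 − (-4)² = 8.
det(H) > 0 and tr(H) = 10 > 0, so H is positive definite and the point is a local minimum.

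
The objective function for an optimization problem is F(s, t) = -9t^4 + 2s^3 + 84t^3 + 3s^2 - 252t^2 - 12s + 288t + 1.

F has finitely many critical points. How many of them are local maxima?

F separates as a function of s plus a function of t, so ∇F=0 decouples.
∂F/∂s = 6(s - 1)(s + 2) = 0 at s ∈ {-2, 1}; ∂F/∂t = -36(t - 4)(t - 2)(t - 1) = 0 at t ∈ {1, 2, 4}.
The Hessian is diagonal: diag(F_ss, F_tt). Second derivatives: F_ss(-2)=-18, F_ss(1)=18; F_tt(1)=-108, F_tt(2)=72, F_tt(4)=-216.
Local maxima occur where both diagonal entries negative: (-2, 1), (-2, 4). Count: 2.

2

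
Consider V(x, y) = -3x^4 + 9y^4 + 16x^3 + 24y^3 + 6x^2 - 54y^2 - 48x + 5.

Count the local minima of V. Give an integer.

2

V separates as a function of x plus a function of y, so ∇V=0 decouples.
∂V/∂x = -12(x - 4)(x - 1)(x + 1) = 0 at x ∈ {-1, 1, 4}; ∂V/∂y = 36y(y - 1)(y + 3) = 0 at y ∈ {-3, 0, 1}.
The Hessian is diagonal: diag(V_xx, V_yy). Second derivatives: V_xx(-1)=-120, V_xx(1)=72, V_xx(4)=-180; V_yy(-3)=432, V_yy(0)=-108, V_yy(1)=144.
Local minima occur where both diagonal entries positive: (1, -3), (1, 1). Count: 2.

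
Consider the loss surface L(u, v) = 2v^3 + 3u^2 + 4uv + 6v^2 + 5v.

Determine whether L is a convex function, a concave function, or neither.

neither

The term 2v^3 is cubic, so the Hessian is not constant.
∂²L/∂v² = 12v + 12, which takes both signs as v varies (negative for sufficiently negative v). A diagonal entry of the Hessian changing sign means the Hessian is neither positive- nor negative-semidefinite on all of R^2.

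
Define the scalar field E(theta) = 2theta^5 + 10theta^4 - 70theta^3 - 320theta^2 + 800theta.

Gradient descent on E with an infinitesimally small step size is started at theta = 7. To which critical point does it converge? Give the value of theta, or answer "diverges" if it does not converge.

4

E'(theta) = 10(theta - 4)(theta - 1)(theta + 4)(theta + 5), so E'(7) = 23760.
Gradient descent moves in the -E' direction, i.e. theta is decreasing.
The nearest critical point in that direction is theta = 4, where E'' = 2160 > 0 (a local minimum). The iterate converges there.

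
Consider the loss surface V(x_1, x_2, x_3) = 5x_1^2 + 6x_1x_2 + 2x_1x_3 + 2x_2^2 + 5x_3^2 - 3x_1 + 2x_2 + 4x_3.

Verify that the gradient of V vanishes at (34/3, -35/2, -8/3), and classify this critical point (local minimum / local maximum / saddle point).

∇V = (10x_1 + 6x_2 + 2x_3 - 3, 6x_1 + 4x_2 + 2, 2x_1 + 10x_3 + 4); substituting (34/3, -35/2, -8/3) gives ∇V = (0, 0, 0), so (34/3, -35/2, -8/3) is indeed a critical point.
The Hessian is constant: H = [[10, 6, 2], [6, 4, 0], [2, 0, 10]].
Leading principal minors: Δ₁ = 10, Δ₂ = 4, Δ₃ = 24.
All leading minors are positive, so H is positive definite: a local minimum.

local minimum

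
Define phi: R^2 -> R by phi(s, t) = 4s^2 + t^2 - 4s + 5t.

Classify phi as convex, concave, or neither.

phi is quadratic, so its Hessian is the constant matrix H = [[8, 0], [0, 2]].
det(H) = 16, tr(H) = 10.
det(H) > 0 and tr(H) > 0, so H is positive definite everywhere: convex.

convex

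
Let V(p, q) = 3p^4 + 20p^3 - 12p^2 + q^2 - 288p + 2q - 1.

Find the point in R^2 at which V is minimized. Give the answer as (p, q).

V(p,q) separates as A(p) + B(q) − 1, so its minimum is min A + min B − 1.
A'(p) = 12(p - 2)(p + 3)(p + 4) vanishes at p ∈ {-4, -3, 2}; B'(q) = 2q + 2 vanishes at q ∈ {-1}.
Local minima of A (where A''>0): A(-4)=448, A(2)=-416. Local minima of B: B(-1)=-1.
So the global minimum of V is A(2) + B(-1) − 1 = -416 − 1 − 1 = -418, attained at (2, -1).

(2, -1)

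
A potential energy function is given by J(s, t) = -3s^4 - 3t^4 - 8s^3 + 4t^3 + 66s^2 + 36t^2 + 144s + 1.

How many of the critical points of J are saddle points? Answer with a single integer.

J separates as a function of s plus a function of t, so ∇J=0 decouples.
∂J/∂s = -12(s - 3)(s + 1)(s + 4) = 0 at s ∈ {-4, -1, 3}; ∂J/∂t = -12t(t - 3)(t + 2) = 0 at t ∈ {-2, 0, 3}.
The Hessian is diagonal: diag(J_ss, J_tt). Second derivatives: J_ss(-4)=-252, J_ss(-1)=144, J_ss(3)=-336; J_tt(-2)=-120, J_tt(0)=72, J_tt(3)=-180.
Saddle points occur where the two diagonal entries have opposite signs: (-4, 0), (-1, -2), (-1, 3), (3, 0). Count: 4.

4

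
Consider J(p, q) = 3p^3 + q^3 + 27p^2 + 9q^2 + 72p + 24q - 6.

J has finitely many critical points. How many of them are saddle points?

2

J separates as a function of p plus a function of q, so ∇J=0 decouples.
∂J/∂p = 9(p + 2)(p + 4) = 0 at p ∈ {-4, -2}; ∂J/∂q = 3(q + 2)(q + 4) = 0 at q ∈ {-4, -2}.
The Hessian is diagonal: diag(J_pp, J_qq). Second derivatives: J_pp(-4)=-18, J_pp(-2)=18; J_qq(-4)=-6, J_qq(-2)=6.
Saddle points occur where the two diagonal entries have opposite signs: (-4, -2), (-2, -4). Count: 2.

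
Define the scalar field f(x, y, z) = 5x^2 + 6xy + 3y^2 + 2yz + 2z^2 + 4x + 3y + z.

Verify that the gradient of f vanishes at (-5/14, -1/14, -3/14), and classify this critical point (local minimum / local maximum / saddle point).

local minimum

∇f = (10x + 6y + 4, 6x + 6y + 2z + 3, 2y + 4z + 1); substituting (-5/14, -1/14, -3/14) gives ∇f = (0, 0, 0), so (-5/14, -1/14, -3/14) is indeed a critical point.
The Hessian is constant: H = [[10, 6, 0], [6, 6, 2], [0, 2, 4]].
Leading principal minors: Δ₁ = 10, Δ₂ = 24, Δ₃ = 56.
All leading minors are positive, so H is positive definite: a local minimum.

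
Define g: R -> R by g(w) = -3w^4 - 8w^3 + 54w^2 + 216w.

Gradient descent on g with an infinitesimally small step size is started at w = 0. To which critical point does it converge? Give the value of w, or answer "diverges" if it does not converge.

g'(w) = -12(w - 3)(w + 2)(w + 3), so g'(0) = 216.
Gradient descent moves in the -g' direction, i.e. w is decreasing.
The nearest critical point in that direction is w = -2, where g'' = 60 > 0 (a local minimum). The iterate converges there.

-2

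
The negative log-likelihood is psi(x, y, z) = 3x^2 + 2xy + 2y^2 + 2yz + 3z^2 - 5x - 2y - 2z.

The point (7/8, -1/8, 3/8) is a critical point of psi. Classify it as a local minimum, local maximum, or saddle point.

The Hessian is constant: H = [[6, 2, 0], [2, 4, 2], [0, 2, 6]].
Leading principal minors: Δ₁ = 6, Δ₂ = 20, Δ₃ = 96.
All leading minors are positive, so H is positive definite: a local minimum.

local minimum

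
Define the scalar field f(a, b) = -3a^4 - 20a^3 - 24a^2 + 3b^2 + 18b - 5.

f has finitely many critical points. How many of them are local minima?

1

f separates as a function of a plus a function of b, so ∇f=0 decouples.
∂f/∂a = -12a(a + 1)(a + 4) = 0 at a ∈ {-4, -1, 0}; ∂f/∂b = 6(b + 3) = 0 at b ∈ {-3}.
The Hessian is diagonal: diag(f_aa, f_bb). Second derivatives: f_aa(-4)=-144, f_aa(-1)=36, f_aa(0)=-48; f_bb(-3)=6.
Local minima occur where both diagonal entries positive: (-1, -3). Count: 1.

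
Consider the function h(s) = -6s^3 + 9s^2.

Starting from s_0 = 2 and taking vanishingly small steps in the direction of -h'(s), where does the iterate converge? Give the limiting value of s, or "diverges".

diverges

h'(s) = -18s(s - 1), so h'(2) = -36.
Gradient descent moves in the -h' direction, i.e. s is increasing.
There is no critical point above s=2, and h' keeps the same sign, so the iterate runs off to +∞.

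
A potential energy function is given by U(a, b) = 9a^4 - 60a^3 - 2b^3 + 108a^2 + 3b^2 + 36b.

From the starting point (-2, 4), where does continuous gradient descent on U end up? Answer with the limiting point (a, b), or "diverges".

U is separable, so gradient descent decouples: a follows -∂U/∂a, b follows -∂U/∂b.
∂U/∂a = 36a(a - 3)(a - 2); at a=-2 this is -1440, so a increases.
∂U/∂b = -6(b - 3)(b + 2); at b=4 this is -36, so b increases.
The b-coordinate has no critical point in that direction and runs off to infinity.

diverges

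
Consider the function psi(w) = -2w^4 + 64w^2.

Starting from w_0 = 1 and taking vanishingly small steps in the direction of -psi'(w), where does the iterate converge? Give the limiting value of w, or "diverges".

0

psi'(w) = -8w(w - 4)(w + 4), so psi'(1) = 120.
Gradient descent moves in the -psi' direction, i.e. w is decreasing.
The nearest critical point in that direction is w = 0, where psi'' = 128 > 0 (a local minimum). The iterate converges there.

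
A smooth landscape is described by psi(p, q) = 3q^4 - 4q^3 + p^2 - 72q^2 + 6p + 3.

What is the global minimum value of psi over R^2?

psi(p,q) separates as A(p) + B(q) + 3, so its minimum is min A + min B + 3.
A'(p) = 2p + 6 vanishes at p ∈ {-3}; B'(q) = 12q(q - 4)(q + 3) vanishes at q ∈ {-3, 0, 4}.
Local minima of A (where A''>0): A(-3)=-9. Local minima of B: B(-3)=-297, B(4)=-640.
So the global minimum of psi is A(-3) + B(4) + 3 = -9 − 640 + 3 = -646, attained at (-3, 4).

-646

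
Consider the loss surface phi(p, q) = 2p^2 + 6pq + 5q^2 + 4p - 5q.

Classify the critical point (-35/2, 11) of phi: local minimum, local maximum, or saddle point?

local minimum

The Hessian of phi is constant: H = [[4, 6], [6, 10]].
det(H) = 4·10 − 6² = 4.
det(H) > 0 and tr(H) = 14 > 0, so H is positive definite and the point is a local minimum.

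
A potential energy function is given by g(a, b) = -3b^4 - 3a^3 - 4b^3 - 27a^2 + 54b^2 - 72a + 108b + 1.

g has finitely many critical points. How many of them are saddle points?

3

g separates as a function of a plus a function of b, so ∇g=0 decouples.
∂g/∂a = -9(a + 2)(a + 4) = 0 at a ∈ {-4, -2}; ∂g/∂b = -12(b - 3)(b + 1)(b + 3) = 0 at b ∈ {-3, -1, 3}.
The Hessian is diagonal: diag(g_aa, g_bb). Second derivatives: g_aa(-4)=18, g_aa(-2)=-18; g_bb(-3)=-144, g_bb(-1)=96, g_bb(3)=-288.
Saddle points occur where the two diagonal entries have opposite signs: (-4, -3), (-4, 3), (-2, -1). Count: 3.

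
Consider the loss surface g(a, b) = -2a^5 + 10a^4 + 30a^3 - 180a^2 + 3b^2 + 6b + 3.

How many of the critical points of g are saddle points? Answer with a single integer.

g separates as a function of a plus a function of b, so ∇g=0 decouples.
∂g/∂a = -10a(a - 4)(a - 3)(a + 3) = 0 at a ∈ {-3, 0, 3, 4}; ∂g/∂b = 6(b + 1) = 0 at b ∈ {-1}.
The Hessian is diagonal: diag(g_aa, g_bb). Second derivatives: g_aa(-3)=1260, g_aa(0)=-360, g_aa(3)=180, g_aa(4)=-280; g_bb(-1)=6.
Saddle points occur where the two diagonal entries have opposite signs: (0, -1), (4, -1). Count: 2.

2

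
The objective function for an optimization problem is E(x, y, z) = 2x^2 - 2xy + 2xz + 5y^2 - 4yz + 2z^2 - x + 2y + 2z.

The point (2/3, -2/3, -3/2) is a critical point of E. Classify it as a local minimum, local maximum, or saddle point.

The Hessian is constant: H = [[4, -2, 2], [-2, 10, -4], [2, -4, 4]].
Leading principal minors: Δ₁ = 4, Δ₂ = 36, Δ₃ = 72.
All leading minors are positive, so H is positive definite: a local minimum.

local minimum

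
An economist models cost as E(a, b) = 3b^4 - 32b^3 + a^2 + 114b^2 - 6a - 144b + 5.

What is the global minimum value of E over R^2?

E(a,b) separates as P(a) + Q(b) + 5, so its minimum is min P + min Q + 5.
P'(a) = 2a - 6 vanishes at a ∈ {3}; Q'(b) = 12(b - 4)(b - 3)(b - 1) vanishes at b ∈ {1, 3, 4}.
Local minima of P (where P''>0): P(3)=-9. Local minima of Q: Q(1)=-59, Q(4)=-32.
So the global minimum of E is P(3) + Q(1) + 5 = -9 − 59 + 5 = -63, attained at (3, 1).

-63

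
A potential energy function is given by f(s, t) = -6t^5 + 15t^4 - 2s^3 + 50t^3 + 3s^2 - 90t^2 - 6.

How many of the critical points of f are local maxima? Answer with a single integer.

2

f separates as a function of s plus a function of t, so ∇f=0 decouples.
∂f/∂s = -6s(s - 1) = 0 at s ∈ {0, 1}; ∂f/∂t = -30t(t - 3)(t - 1)(t + 2) = 0 at t ∈ {-2, 0, 1, 3}.
The Hessian is diagonal: diag(f_ss, f_tt). Second derivatives: f_ss(0)=6, f_ss(1)=-6; f_tt(-2)=900, f_tt(0)=-180, f_tt(1)=180, f_tt(3)=-900.
Local maxima occur where both diagonal entries negative: (1, 0), (1, 3). Count: 2.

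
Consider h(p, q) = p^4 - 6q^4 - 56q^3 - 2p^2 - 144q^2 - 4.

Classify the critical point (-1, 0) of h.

saddle point

The mixed partial ∂²h/∂p∂q is 0, so the Hessian at any point is diag(h_pp, h_qq) = diag(4(3p^2 - 1), -24(3q^2 + 14q + 12)).
At (-1, 0): H = diag(8, -288).
The eigenvalues have opposite signs, so H is indefinite: a saddle point.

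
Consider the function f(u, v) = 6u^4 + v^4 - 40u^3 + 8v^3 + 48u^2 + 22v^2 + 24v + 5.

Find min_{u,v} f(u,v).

-260

f(u,v) separates as P(u) + Q(v) + 5, so its minimum is min P + min Q + 5.
P'(u) = 24u(u - 4)(u - 1) vanishes at u ∈ {0, 1, 4}; Q'(v) = 4(v + 1)(v + 2)(v + 3) vanishes at v ∈ {-3, -2, -1}.
Local minima of P (where P''>0): P(0)=0, P(4)=-256. Local minima of Q: Q(-3)=-9, Q(-1)=-9.
So the global minimum of f is P(4) + Q(-3) + 5 = -256 − 9 + 5 = -260, attained at (4, -3).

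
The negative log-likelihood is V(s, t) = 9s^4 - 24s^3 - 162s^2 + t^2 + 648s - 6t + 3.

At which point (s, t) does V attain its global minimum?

(-3, 3)

V(s,t) separates as P(s) + Q(t) + 3, so its minimum is min P + min Q + 3.
P'(s) = 36(s - 3)(s - 2)(s + 3) vanishes at s ∈ {-3, 2, 3}; Q'(t) = 2(t - 3) vanishes at t ∈ {3}.
Local minima of P (where P''>0): P(-3)=-2025, P(3)=567. Local minima of Q: Q(3)=-9.
So the global minimum of V is P(-3) + Q(3) + 3 = -2025 − 9 + 3 = -2031, attained at (-3, 3).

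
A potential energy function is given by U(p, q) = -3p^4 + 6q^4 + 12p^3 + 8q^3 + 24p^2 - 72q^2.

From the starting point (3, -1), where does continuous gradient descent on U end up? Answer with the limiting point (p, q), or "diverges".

U is separable, so gradient descent decouples: p follows -∂U/∂p, q follows -∂U/∂q.
∂U/∂p = -12p(p - 4)(p + 1); at p=3 this is 144, so p decreases.
∂U/∂q = 24q(q - 2)(q + 3); at q=-1 this is 144, so q decreases.
p converges to its nearest critical value 0 (a local min of the p-part); q converges to -3. The iterate converges to (0, -3).

(0, -3)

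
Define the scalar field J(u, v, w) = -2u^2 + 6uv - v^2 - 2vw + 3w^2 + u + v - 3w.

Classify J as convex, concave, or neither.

J is quadratic, so its Hessian is the constant matrix H = [[-4, 6, 0], [6, -2, -2], [0, -2, 6]].
Leading principal minors: -4, -28, -152.
Neither pattern holds ⇒ H is indefinite ⇒ neither convex nor concave.

neither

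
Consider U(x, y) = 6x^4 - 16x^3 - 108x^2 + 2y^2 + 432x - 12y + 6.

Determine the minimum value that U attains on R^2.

U(x,y) separates as P(x) + Q(y) + 6, so its minimum is min P + min Q + 6.
P'(x) = 24(x - 3)(x - 2)(x + 3) vanishes at x ∈ {-3, 2, 3}; Q'(y) = 4y - 12 vanishes at y ∈ {3}.
Local minima of P (where P''>0): P(-3)=-1350, P(3)=378. Local minima of Q: Q(3)=-18.
So the global minimum of U is P(-3) + Q(3) + 6 = -1350 − 18 + 6 = -1362, attained at (-3, 3).

-1362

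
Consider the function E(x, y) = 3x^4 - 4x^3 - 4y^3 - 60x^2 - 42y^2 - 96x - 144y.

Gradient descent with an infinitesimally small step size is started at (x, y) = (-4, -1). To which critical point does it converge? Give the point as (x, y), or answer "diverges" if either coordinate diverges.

diverges

E is separable, so gradient descent decouples: x follows -∂E/∂x, y follows -∂E/∂y.
∂E/∂x = 12(x - 4)(x + 1)(x + 2); at x=-4 this is -576, so x increases.
∂E/∂y = -12(y + 3)(y + 4); at y=-1 this is -72, so y increases.
The y-coordinate has no critical point in that direction and runs off to infinity.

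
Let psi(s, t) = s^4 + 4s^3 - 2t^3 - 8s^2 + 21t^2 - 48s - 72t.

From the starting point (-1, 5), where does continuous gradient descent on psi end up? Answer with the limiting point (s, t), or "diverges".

psi is separable, so gradient descent decouples: s follows -∂psi/∂s, t follows -∂psi/∂t.
∂psi/∂s = 4(s - 2)(s + 2)(s + 3); at s=-1 this is -24, so s increases.
∂psi/∂t = -6(t - 4)(t - 3); at t=5 this is -12, so t increases.
The t-coordinate has no critical point in that direction and runs off to infinity.

diverges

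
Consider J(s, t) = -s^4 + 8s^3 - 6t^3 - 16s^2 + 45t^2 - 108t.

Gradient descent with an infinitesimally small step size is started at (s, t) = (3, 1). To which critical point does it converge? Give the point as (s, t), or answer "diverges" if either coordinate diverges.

J is separable, so gradient descent decouples: s follows -∂J/∂s, t follows -∂J/∂t.
∂J/∂s = -4s(s - 4)(s - 2); at s=3 this is 12, so s decreases.
∂J/∂t = -18(t - 3)(t - 2); at t=1 this is -36, so t increases.
s converges to its nearest critical value 2 (a local min of the s-part); t converges to 2. The iterate converges to (2, 2).

(2, 2)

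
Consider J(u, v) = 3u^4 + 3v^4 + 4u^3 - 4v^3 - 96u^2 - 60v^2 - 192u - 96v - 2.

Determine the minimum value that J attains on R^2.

J(u,v) separates as P(u) + Q(v) − 2, so its minimum is min P + min Q − 2.
P'(u) = 12(u - 4)(u + 1)(u + 4) vanishes at u ∈ {-4, -1, 4}; Q'(v) = 12(v - 4)(v + 1)(v + 2) vanishes at v ∈ {-2, -1, 4}.
Local minima of P (where P''>0): P(-4)=-256, P(4)=-1280. Local minima of Q: Q(-2)=32, Q(4)=-832.
So the global minimum of J is P(4) + Q(4) − 2 = -1280 − 832 − 2 = -2114, attained at (4, 4).

-2114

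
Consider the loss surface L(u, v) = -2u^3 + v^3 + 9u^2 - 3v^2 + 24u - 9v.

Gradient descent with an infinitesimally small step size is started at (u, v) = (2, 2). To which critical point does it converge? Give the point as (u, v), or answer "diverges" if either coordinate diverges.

L is separable, so gradient descent decouples: u follows -∂L/∂u, v follows -∂L/∂v.
∂L/∂u = -6(u - 4)(u + 1); at u=2 this is 36, so u decreases.
∂L/∂v = 3(v - 3)(v + 1); at v=2 this is -9, so v increases.
u converges to its nearest critical value -1 (a local min of the u-part); v converges to 3. The iterate converges to (-1, 3).

(-1, 3)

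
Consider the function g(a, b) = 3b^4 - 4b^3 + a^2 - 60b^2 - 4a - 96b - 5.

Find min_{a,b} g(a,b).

g(a,b) separates as P(a) + Q(b) − 5, so its minimum is min P + min Q − 5.
P'(a) = 2a - 4 vanishes at a ∈ {2}; Q'(b) = 12(b - 4)(b + 1)(b + 2) vanishes at b ∈ {-2, -1, 4}.
Local minima of P (where P''>0): P(2)=-4. Local minima of Q: Q(-2)=32, Q(4)=-832.
So the global minimum of g is P(2) + Q(4) − 5 = -4 − 832 − 5 = -841, attained at (2, 4).

-841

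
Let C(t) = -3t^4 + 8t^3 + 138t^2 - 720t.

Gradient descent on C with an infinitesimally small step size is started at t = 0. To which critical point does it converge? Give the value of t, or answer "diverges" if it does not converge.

3

C'(t) = -12(t - 4)(t - 3)(t + 5), so C'(0) = -720.
Gradient descent moves in the -C' direction, i.e. t is increasing.
The nearest critical point in that direction is t = 3, where C'' = 96 > 0 (a local minimum). The iterate converges there.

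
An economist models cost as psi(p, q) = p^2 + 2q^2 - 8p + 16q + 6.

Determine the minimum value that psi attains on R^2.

psi(p,q) separates as A(p) + B(q) + 6, so its minimum is min A + min B + 6.
A'(p) = 2p - 8 vanishes at p ∈ {4}; B'(q) = 4q + 16 vanishes at q ∈ {-4}.
Local minima of A (where A''>0): A(4)=-16. Local minima of B: B(-4)=-32.
So the global minimum of psi is A(4) + B(-4) + 6 = -16 − 32 + 6 = -42, attained at (4, -4).

-42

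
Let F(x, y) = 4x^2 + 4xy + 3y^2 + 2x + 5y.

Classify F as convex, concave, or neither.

convex

F is quadratic, so its Hessian is the constant matrix H = [[8, 4], [4, 6]].
det(H) = 32, tr(H) = 14.
det(H) > 0 and tr(H) > 0, so H is positive definite everywhere: convex.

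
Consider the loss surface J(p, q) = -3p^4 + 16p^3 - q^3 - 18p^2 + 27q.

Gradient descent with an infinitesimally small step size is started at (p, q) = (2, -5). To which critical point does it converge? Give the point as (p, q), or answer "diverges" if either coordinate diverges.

(1, -3)

J is separable, so gradient descent decouples: p follows -∂J/∂p, q follows -∂J/∂q.
∂J/∂p = -12p(p - 3)(p - 1); at p=2 this is 24, so p decreases.
∂J/∂q = -3(q - 3)(q + 3); at q=-5 this is -48, so q increases.
p converges to its nearest critical value 1 (a local min of the p-part); q converges to -3. The iterate converges to (1, -3).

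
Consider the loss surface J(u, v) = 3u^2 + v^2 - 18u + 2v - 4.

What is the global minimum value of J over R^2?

J(u,v) separates as P(u) + Q(v) − 4, so its minimum is min P + min Q − 4.
P'(u) = 6u - 18 vanishes at u ∈ {3}; Q'(v) = 2v + 2 vanishes at v ∈ {-1}.
Local minima of P (where P''>0): P(3)=-27. Local minima of Q: Q(-1)=-1.
So the global minimum of J is P(3) + Q(-1) − 4 = -27 − 1 − 4 = -32, attained at (3, -1).

-32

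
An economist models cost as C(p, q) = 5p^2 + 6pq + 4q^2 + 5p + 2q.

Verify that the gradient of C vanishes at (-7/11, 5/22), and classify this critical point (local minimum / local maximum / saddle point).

∇C = (10p + 6q + 5, 6p + 8q + 2); substituting (-7/11, 5/22) gives ∇C = (0, 0), so (-7/11, 5/22) is indeed a critical point.
The Hessian of C is constant: H = [[10, 6], [6, 8]].
det(H) = 10·8 − 6² = 44.
det(H) > 0 and tr(H) = 18 > 0, so H is positive definite and the point is a local minimum.

local minimum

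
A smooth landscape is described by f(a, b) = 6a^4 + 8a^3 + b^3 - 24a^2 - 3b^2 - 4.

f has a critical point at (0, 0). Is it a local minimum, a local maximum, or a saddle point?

The mixed partial ∂²f/∂a∂b is 0, so the Hessian at any point is diag(f_aa, f_bb) = diag(24(3a^2 + 2a - 2), 6(b - 1)).
At (0, 0): H = diag(-48, -6).
Both eigenvalues are negative, so H is negative definite: a local maximum.

local maximum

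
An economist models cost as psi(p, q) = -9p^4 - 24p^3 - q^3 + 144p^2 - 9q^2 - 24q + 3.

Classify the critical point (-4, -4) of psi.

saddle point

The mixed partial ∂²psi/∂p∂q is 0, so the Hessian at any point is diag(psi_pp, psi_qq) = diag(36(-3p^2 - 4p + 8), -6(q + 3)).
At (-4, -4): H = diag(-864, 6).
The eigenvalues have opposite signs, so H is indefinite: a saddle point.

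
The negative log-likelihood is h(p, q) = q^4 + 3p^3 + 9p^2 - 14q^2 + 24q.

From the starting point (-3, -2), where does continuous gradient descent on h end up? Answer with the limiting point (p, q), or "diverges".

h is separable, so gradient descent decouples: p follows -∂h/∂p, q follows -∂h/∂q.
∂h/∂p = 9p(p + 2); at p=-3 this is 27, so p decreases.
∂h/∂q = 4(q - 2)(q - 1)(q + 3); at q=-2 this is 48, so q decreases.
The p-coordinate has no critical point in that direction and runs off to infinity.

diverges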